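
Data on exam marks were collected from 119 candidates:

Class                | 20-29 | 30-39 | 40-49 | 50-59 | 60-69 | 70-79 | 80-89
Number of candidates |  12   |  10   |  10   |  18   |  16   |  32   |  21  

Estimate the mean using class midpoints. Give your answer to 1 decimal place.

61.0

Midpoints: 24.5, 34.5, 44.5, 54.5, 64.5, 74.5, 84.5
Σfm = 12×24.5 + 10×34.5 + 10×44.5 + 18×54.5 + 16×64.5 + 32×74.5 + 21×84.5 = 7255.5
n = Σf = 119
Mean = 7255.5 / 119 = 60.9706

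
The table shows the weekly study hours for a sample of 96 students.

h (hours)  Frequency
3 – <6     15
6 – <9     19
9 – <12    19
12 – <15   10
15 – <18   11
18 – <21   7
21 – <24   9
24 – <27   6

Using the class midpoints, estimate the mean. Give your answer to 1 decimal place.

12.7

Midpoints: 4.5, 7.5, 10.5, 13.5, 16.5, 19.5, 22.5, 25.5
Σfm = 15×4.5 + 19×7.5 + 19×10.5 + 10×13.5 + 11×16.5 + 7×19.5 + 9×22.5 + 6×25.5 = 1218
n = Σf = 96
Mean = 1218 / 96 = 12.6875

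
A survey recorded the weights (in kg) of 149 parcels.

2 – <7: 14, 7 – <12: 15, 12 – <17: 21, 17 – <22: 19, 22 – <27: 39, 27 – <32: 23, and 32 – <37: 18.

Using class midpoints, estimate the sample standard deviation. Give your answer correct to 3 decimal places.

9.059

Midpoints: 4.5, 9.5, 14.5, 19.5, 24.5, 29.5, 34.5
n = 149, Σfm = 3135.5, mean = 21.0436
Σfm² = 78127.25
Σf(m − x̄)² = Σfm² − (Σfm)²/n = 78127.25 − 3135.5²/149 = 12144.9664
Sample variance = 12144.9664 / 148 = 82.0606
Standard deviation = √82.0606 = 9.0587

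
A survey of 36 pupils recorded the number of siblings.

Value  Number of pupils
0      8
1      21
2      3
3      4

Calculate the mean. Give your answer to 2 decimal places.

1.08

Values: 0, 1, 2, 3
Σfx = 8×0 + 21×1 + 3×2 + 4×3 = 39
n = Σf = 36
Mean = 39 / 36 = 1.0833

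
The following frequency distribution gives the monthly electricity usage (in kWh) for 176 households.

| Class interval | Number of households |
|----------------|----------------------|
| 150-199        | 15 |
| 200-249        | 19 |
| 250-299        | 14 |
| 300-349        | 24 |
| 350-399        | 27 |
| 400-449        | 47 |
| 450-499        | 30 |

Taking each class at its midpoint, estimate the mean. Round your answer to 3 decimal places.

356.886

Midpoints: 174.5, 224.5, 274.5, 324.5, 374.5, 424.5, 474.5
Σfm = 15×174.5 + 19×224.5 + 14×274.5 + 24×324.5 + 27×374.5 + 47×424.5 + 30×474.5 = 62812
n = Σf = 176
Mean = 62812 / 176 = 356.8864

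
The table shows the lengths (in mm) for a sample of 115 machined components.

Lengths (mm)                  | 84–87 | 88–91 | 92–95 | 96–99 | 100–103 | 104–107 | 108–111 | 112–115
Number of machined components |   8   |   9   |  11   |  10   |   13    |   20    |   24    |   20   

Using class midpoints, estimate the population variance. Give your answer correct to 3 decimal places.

76.118

Midpoints: 85.5, 89.5, 93.5, 97.5, 101.5, 105.5, 109.5, 113.5
n = 115, Σfm = 11820.5, mean = 102.7870
Σfm² = 1223746.75
Σf(m − x̄)² = Σfm² − (Σfm)²/n = 1223746.75 − 11820.5²/115 = 8753.5304
Population variance = 8753.5304 / 115 = 76.1177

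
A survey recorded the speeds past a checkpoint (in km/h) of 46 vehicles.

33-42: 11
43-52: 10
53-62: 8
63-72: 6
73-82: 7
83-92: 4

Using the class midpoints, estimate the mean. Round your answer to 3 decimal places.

Midpoints: 37.5, 47.5, 57.5, 67.5, 77.5, 87.5
Σfm = 11×37.5 + 10×47.5 + 8×57.5 + 6×67.5 + 7×77.5 + 4×87.5 = 2645
n = Σf = 46
Mean = 2645 / 46 = 57.5000

57.500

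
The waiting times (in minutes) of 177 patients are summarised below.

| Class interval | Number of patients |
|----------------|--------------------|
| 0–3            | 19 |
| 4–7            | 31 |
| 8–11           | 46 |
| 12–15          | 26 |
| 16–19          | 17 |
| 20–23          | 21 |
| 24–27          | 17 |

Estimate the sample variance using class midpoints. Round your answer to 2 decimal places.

Midpoints: 1.5, 5.5, 9.5, 13.5, 17.5, 21.5, 25.5
n = 177, Σfm = 2169.5, mean = 12.2571
Σfm² = 35838.25
Σf(m − x̄)² = Σfm² − (Σfm)²/n = 35838.25 − 2169.5²/177 = 9246.5537
Sample variance = 9246.5537 / 176 = 52.5372

52.54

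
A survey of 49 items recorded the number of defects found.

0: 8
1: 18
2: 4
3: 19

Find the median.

1

Cumulative frequencies: 8, 26, 30, 49
n = 49, so the median is the value in position (n+1)/2 = 25.
Position 25 falls at value 1.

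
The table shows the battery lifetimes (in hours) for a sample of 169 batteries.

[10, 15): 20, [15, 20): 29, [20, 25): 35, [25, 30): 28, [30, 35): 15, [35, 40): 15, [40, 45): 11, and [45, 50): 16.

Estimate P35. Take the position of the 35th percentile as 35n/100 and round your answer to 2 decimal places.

Cumulative frequencies: 20, 49, 84, 112, 127, 142, 153, 169
n = 169; position = 35n/100 = 59.15.
This falls in the class [20, 25): L = 20, F = 49, f = 35, h = 5.
35th percentile ≈ 20 + ((59.15 − 49) / 35) × 5 = 21.4500

21.45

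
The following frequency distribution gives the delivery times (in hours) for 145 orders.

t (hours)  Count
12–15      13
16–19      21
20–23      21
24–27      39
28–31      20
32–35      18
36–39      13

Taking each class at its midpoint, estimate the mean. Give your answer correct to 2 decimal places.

25.31

Midpoints: 13.5, 17.5, 21.5, 25.5, 29.5, 33.5, 37.5
Σfm = 13×13.5 + 21×17.5 + 21×21.5 + 39×25.5 + 20×29.5 + 18×33.5 + 13×37.5 = 3669.5
n = Σf = 145
Mean = 3669.5 / 145 = 25.3069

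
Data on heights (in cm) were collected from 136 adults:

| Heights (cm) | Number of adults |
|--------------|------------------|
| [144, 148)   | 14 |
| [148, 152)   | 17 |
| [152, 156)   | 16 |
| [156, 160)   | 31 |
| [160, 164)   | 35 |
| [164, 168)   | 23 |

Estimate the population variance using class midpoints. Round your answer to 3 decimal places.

Midpoints: 146, 150, 154, 158, 162, 166
n = 136, Σfm = 21444, mean = 157.6765
Σfm² = 3386592
Σf(m − x̄)² = Σfm² − (Σfm)²/n = 3386592 − 21444²/136 = 5377.7647
Population variance = 5377.7647 / 136 = 39.5424

39.542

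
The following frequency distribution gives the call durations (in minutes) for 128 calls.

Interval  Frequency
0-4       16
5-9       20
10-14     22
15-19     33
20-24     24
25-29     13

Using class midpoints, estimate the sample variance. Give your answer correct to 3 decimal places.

Midpoints: 2, 7, 12, 17, 22, 27
n = 128, Σfm = 1876, mean = 14.6562
Σfm² = 34842
Σf(m − x̄)² = Σfm² − (Σfm)²/n = 34842 − 1876²/128 = 7346.8750
Sample variance = 7346.8750 / 127 = 57.8494

57.849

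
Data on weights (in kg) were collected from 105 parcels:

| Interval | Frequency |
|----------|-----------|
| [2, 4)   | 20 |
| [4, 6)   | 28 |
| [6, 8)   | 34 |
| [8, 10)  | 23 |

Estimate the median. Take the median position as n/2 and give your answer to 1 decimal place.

6.3

Cumulative frequencies: 20, 48, 82, 105
n = 105; position = n/2 = 52.5.
This falls in the class [6, 8): L = 6, F = 48, f = 34, h = 2.
Median ≈ 6 + ((52.5 − 48) / 34) × 2 = 6.2647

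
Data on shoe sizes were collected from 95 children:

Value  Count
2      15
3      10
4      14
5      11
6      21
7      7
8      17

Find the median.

Cumulative frequencies: 15, 25, 39, 50, 71, 78, 95
n = 95, so the median is the value in position (n+1)/2 = 48.
Position 48 falls at value 5.

5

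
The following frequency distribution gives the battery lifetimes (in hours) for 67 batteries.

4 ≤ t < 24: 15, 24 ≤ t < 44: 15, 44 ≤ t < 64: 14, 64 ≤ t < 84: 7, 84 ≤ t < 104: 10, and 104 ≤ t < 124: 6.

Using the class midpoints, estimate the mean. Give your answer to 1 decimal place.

54.0

Midpoints: 14, 34, 54, 74, 94, 114
Σfm = 15×14 + 15×34 + 14×54 + 7×74 + 10×94 + 6×114 = 3618
n = Σf = 67
Mean = 3618 / 67 = 54.0000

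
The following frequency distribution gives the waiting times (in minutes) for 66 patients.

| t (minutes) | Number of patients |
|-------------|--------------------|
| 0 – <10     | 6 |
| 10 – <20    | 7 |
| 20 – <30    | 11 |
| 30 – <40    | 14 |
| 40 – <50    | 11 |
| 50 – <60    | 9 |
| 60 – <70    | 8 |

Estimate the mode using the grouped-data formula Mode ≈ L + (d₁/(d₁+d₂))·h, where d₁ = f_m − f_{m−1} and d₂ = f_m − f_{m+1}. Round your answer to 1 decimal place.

Modal class: 30 – <40 (highest frequency 14).
d₁ = 14 − 11 = 3, d₂ = 14 − 11 = 3
Mode ≈ 30 + (3/(3+3)) × 10 = 30 + 5.0000 = 35.0000

35.0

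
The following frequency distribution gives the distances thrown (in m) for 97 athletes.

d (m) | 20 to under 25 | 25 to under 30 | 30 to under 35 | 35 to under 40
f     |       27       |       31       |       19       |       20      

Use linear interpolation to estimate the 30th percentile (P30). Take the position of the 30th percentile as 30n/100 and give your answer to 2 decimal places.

Cumulative frequencies: 27, 58, 77, 97
n = 97; position = 30n/100 = 29.1.
This falls in the class 25 to under 30: L = 25, F = 27, f = 31, h = 5.
30th percentile ≈ 25 + ((29.1 − 27) / 31) × 5 = 25.3387

25.34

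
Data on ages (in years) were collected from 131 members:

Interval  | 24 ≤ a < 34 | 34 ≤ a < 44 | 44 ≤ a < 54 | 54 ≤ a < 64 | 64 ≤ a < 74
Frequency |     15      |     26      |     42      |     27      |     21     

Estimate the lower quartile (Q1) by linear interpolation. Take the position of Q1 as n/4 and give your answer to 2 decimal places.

40.83

Cumulative frequencies: 15, 41, 83, 110, 131
n = 131; position = n/4 = 32.75.
This falls in the class 34 ≤ a < 44: L = 34, F = 15, f = 26, h = 10.
Lower quartile ≈ 34 + ((32.75 − 15) / 26) × 10 = 40.8269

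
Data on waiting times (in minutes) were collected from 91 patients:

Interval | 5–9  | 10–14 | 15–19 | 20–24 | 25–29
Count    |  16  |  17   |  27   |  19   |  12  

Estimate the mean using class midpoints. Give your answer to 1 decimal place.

Midpoints: 7, 12, 17, 22, 27
Σfm = 16×7 + 17×12 + 27×17 + 19×22 + 12×27 = 1517
n = Σf = 91
Mean = 1517 / 91 = 16.6703

16.7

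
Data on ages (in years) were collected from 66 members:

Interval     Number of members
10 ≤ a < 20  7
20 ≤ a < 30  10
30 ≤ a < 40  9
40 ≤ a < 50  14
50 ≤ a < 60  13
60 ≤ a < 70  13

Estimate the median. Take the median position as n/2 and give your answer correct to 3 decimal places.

Cumulative frequencies: 7, 17, 26, 40, 53, 66
n = 66; position = n/2 = 33.
This falls in the class 40 ≤ a < 50: L = 40, F = 26, f = 14, h = 10.
Median ≈ 40 + ((33 − 26) / 14) × 10 = 45.0000

45.000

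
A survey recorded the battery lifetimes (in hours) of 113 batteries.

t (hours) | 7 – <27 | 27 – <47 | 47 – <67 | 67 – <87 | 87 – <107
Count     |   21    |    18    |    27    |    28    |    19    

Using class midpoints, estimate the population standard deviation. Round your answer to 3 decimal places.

Midpoints: 17, 37, 57, 77, 97
n = 113, Σfm = 6561, mean = 58.0619
Σfm² = 463217
Σf(m − x̄)² = Σfm² − (Σfm)²/n = 463217 − 6561²/113 = 82272.5664
Population variance = 82272.5664 / 113 = 728.0758
Standard deviation = √728.0758 = 26.9829

26.983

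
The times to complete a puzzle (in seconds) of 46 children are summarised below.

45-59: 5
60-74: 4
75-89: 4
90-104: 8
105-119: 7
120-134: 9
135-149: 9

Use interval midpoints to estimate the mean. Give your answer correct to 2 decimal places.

Midpoints: 52, 67, 82, 97, 112, 127, 142
Σfm = 5×52 + 4×67 + 4×82 + 8×97 + 7×112 + 9×127 + 9×142 = 4837
n = Σf = 46
Mean = 4837 / 46 = 105.1522

105.15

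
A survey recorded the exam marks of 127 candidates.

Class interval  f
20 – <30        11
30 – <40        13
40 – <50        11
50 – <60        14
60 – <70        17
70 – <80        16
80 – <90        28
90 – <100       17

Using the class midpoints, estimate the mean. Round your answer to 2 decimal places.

65.31

Midpoints: 25, 35, 45, 55, 65, 75, 85, 95
Σfm = 11×25 + 13×35 + 11×45 + 14×55 + 17×65 + 16×75 + 28×85 + 17×95 = 8295
n = Σf = 127
Mean = 8295 / 127 = 65.3150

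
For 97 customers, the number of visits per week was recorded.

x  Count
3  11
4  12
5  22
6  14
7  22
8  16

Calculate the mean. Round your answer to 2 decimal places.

5.74

Values: 3, 4, 5, 6, 7, 8
Σfx = 11×3 + 12×4 + 22×5 + 14×6 + 22×7 + 16×8 = 557
n = Σf = 97
Mean = 557 / 97 = 5.7423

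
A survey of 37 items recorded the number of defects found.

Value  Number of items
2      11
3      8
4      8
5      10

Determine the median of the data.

3

Cumulative frequencies: 11, 19, 27, 37
n = 37, so the median is the value in position (n+1)/2 = 19.
Position 19 falls at value 3.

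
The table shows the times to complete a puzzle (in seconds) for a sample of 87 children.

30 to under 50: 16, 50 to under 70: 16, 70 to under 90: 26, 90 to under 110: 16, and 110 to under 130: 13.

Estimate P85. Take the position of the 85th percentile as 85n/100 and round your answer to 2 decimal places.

Cumulative frequencies: 16, 32, 58, 74, 87
n = 87; position = 85n/100 = 73.95.
This falls in the class 90 to under 110: L = 90, F = 58, f = 16, h = 20.
85th percentile ≈ 90 + ((73.95 − 58) / 16) × 20 = 109.9375

109.94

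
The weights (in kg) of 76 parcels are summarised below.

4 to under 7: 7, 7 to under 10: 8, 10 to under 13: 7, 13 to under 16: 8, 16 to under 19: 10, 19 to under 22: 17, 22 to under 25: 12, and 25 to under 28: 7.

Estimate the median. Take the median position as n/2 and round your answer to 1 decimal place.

Cumulative frequencies: 7, 15, 22, 30, 40, 57, 69, 76
n = 76; position = n/2 = 38.
This falls in the class 16 to under 19: L = 16, F = 30, f = 10, h = 3.
Median ≈ 16 + ((38 − 30) / 10) × 3 = 18.4000

18.4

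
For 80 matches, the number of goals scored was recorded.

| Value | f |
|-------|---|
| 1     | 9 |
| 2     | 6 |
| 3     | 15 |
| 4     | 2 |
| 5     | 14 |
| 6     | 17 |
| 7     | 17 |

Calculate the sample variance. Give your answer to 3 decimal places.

4.173

Values: 1, 2, 3, 4, 5, 6, 7
n = 80, Σfx = 365, mean = 4.5625
Σfx² = 1995
Σf(x − x̄)² = Σfx² − (Σfx)²/n = 1995 − 365²/80 = 329.6875
Sample variance = 329.6875 / 79 = 4.1733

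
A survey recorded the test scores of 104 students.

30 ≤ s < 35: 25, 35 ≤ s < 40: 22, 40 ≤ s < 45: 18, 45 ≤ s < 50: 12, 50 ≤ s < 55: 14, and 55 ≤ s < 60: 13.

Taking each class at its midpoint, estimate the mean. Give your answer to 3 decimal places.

Midpoints: 32.5, 37.5, 42.5, 47.5, 52.5, 57.5
Σfm = 25×32.5 + 22×37.5 + 18×42.5 + 12×47.5 + 14×52.5 + 13×57.5 = 4455
n = Σf = 104
Mean = 4455 / 104 = 42.8365

42.837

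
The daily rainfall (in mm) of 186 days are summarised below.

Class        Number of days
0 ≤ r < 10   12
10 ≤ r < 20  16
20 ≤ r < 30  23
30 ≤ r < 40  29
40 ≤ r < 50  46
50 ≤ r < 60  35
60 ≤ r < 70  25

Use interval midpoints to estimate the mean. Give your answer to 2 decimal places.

40.38

Midpoints: 5, 15, 25, 35, 45, 55, 65
Σfm = 12×5 + 16×15 + 23×25 + 29×35 + 46×45 + 35×55 + 25×65 = 7510
n = Σf = 186
Mean = 7510 / 186 = 40.3763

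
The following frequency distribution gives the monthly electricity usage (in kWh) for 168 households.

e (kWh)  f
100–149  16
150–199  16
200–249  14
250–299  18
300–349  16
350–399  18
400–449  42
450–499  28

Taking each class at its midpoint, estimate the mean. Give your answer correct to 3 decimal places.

332.833

Midpoints: 124.5, 174.5, 224.5, 274.5, 324.5, 374.5, 424.5, 474.5
Σfm = 16×124.5 + 16×174.5 + 14×224.5 + 18×274.5 + 16×324.5 + 18×374.5 + 42×424.5 + 28×474.5 = 55916
n = Σf = 168
Mean = 55916 / 168 = 332.8333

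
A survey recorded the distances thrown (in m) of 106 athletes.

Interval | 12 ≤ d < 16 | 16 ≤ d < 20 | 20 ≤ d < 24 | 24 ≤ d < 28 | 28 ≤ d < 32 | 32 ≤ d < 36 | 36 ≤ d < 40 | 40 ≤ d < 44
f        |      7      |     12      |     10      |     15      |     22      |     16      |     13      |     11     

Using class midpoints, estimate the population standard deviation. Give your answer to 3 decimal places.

Midpoints: 14, 18, 22, 26, 30, 34, 38, 42
n = 106, Σfm = 3084, mean = 29.0943
Σfm² = 96712
Σf(m − x̄)² = Σfm² − (Σfm)²/n = 96712 − 3084²/106 = 6985.0566
Population variance = 6985.0566 / 106 = 65.8968
Standard deviation = √65.8968 = 8.1177

8.118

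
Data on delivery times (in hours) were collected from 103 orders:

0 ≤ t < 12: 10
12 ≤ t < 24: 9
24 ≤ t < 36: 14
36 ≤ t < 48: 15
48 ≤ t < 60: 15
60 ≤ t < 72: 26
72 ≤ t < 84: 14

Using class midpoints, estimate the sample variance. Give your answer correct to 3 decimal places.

513.252

Midpoints: 6, 18, 30, 42, 54, 66, 78
n = 103, Σfm = 4890, mean = 47.4757
Σfm² = 284508
Σf(m − x̄)² = Σfm² − (Σfm)²/n = 284508 − 4890²/103 = 52351.6893
Sample variance = 52351.6893 / 102 = 513.2519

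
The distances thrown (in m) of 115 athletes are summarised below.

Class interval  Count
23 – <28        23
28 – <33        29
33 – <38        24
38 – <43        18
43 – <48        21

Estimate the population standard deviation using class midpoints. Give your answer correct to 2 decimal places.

6.93

Midpoints: 25.5, 30.5, 35.5, 40.5, 45.5
n = 115, Σfm = 4007.5, mean = 34.8478
Σfm² = 145178.75
Σf(m − x̄)² = Σfm² − (Σfm)²/n = 145178.75 − 4007.5²/115 = 5526.0870
Population variance = 5526.0870 / 115 = 48.0529
Standard deviation = √48.0529 = 6.9320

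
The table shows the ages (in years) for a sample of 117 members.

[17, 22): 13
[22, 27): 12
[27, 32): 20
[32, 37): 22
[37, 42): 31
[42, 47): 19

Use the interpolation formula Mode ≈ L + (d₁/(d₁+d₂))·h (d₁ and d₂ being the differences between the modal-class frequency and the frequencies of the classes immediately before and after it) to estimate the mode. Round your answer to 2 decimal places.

Modal class: [37, 42) (highest frequency 31).
d₁ = 31 − 22 = 9, d₂ = 31 − 19 = 12
Mode ≈ 37 + (9/(9+12)) × 5 = 37 + 2.1429 = 39.1429

39.14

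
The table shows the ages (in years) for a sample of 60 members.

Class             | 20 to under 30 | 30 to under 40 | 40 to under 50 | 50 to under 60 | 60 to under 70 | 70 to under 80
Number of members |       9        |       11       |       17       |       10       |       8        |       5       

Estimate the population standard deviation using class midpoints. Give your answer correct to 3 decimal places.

Midpoints: 25, 35, 45, 55, 65, 75
n = 60, Σfm = 2820, mean = 47.0000
Σfm² = 145700
Σf(m − x̄)² = Σfm² − (Σfm)²/n = 145700 − 2820²/60 = 13160.0000
Population variance = 13160.0000 / 60 = 219.3333
Standard deviation = √219.3333 = 14.8099

14.810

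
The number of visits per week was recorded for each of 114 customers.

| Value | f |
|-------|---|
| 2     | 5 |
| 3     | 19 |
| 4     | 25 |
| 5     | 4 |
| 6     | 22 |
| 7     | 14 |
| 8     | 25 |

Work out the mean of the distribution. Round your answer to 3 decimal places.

5.412

Values: 2, 3, 4, 5, 6, 7, 8
Σfx = 5×2 + 19×3 + 25×4 + 4×5 + 22×6 + 14×7 + 25×8 = 617
n = Σf = 114
Mean = 617 / 114 = 5.4123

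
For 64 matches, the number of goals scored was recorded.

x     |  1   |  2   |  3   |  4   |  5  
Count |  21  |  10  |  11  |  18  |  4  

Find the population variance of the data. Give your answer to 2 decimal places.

1.83

Values: 1, 2, 3, 4, 5
n = 64, Σfx = 166, mean = 2.5938
Σfx² = 548
Σf(x − x̄)² = Σfx² − (Σfx)²/n = 548 − 166²/64 = 117.4375
Population variance = 117.4375 / 64 = 1.8350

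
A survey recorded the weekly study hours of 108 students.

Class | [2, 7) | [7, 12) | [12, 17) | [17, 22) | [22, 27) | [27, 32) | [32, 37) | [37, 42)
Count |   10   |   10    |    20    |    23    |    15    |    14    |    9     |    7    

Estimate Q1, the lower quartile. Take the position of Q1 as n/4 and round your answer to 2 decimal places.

Cumulative frequencies: 10, 20, 40, 63, 78, 92, 101, 108
n = 108; position = n/4 = 27.
This falls in the class [12, 17): L = 12, F = 20, f = 20, h = 5.
Lower quartile ≈ 12 + ((27 − 20) / 20) × 5 = 13.7500

13.75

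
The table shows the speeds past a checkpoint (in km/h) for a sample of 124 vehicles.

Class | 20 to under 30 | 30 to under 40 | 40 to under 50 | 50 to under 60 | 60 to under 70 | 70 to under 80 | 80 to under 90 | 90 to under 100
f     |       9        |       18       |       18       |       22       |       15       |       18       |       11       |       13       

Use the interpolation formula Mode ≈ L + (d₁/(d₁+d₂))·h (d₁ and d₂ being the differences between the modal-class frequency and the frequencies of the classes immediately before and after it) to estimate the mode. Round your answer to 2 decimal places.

Modal class: 50 to under 60 (highest frequency 22).
d₁ = 22 − 18 = 4, d₂ = 22 − 15 = 7
Mode ≈ 50 + (4/(4+7)) × 10 = 50 + 3.6364 = 53.6364

53.64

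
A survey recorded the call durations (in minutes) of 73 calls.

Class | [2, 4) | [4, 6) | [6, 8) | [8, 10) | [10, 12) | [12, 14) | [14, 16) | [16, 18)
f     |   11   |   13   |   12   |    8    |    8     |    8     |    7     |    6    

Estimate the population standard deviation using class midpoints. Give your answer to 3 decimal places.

4.453

Midpoints: 3, 5, 7, 9, 11, 13, 15, 17
n = 73, Σfm = 653, mean = 8.9452
Σfm² = 7289
Σf(m − x̄)² = Σfm² − (Σfm)²/n = 7289 − 653²/73 = 1447.7808
Population variance = 1447.7808 / 73 = 19.8326
Standard deviation = √19.8326 = 4.4534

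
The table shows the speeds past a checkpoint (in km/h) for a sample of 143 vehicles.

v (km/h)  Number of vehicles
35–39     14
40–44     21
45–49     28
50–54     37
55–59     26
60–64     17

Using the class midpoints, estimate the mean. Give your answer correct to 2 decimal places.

50.18

Midpoints: 37, 42, 47, 52, 57, 62
Σfm = 14×37 + 21×42 + 28×47 + 37×52 + 26×57 + 17×62 = 7176
n = Σf = 143
Mean = 7176 / 143 = 50.1818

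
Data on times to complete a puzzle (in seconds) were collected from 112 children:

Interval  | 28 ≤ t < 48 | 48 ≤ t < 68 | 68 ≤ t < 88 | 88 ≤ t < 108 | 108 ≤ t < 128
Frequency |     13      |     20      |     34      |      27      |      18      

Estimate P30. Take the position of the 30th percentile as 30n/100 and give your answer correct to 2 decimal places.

68.35

Cumulative frequencies: 13, 33, 67, 94, 112
n = 112; position = 30n/100 = 33.6.
This falls in the class 68 ≤ t < 88: L = 68, F = 33, f = 34, h = 20.
30th percentile ≈ 68 + ((33.6 − 33) / 34) × 20 = 68.3529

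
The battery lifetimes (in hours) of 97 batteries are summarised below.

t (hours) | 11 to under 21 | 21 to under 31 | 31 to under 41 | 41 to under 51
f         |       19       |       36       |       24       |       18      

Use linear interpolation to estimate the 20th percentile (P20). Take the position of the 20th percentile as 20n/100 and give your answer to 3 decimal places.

Cumulative frequencies: 19, 55, 79, 97
n = 97; position = 20n/100 = 19.4.
This falls in the class 21 to under 31: L = 21, F = 19, f = 36, h = 10.
20th percentile ≈ 21 + ((19.4 − 19) / 36) × 10 = 21.1111

21.111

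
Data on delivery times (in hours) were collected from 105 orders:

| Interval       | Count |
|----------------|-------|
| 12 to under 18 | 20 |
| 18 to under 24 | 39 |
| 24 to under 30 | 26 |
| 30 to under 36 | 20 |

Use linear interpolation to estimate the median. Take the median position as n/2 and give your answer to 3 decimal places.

23.000

Cumulative frequencies: 20, 59, 85, 105
n = 105; position = n/2 = 52.5.
This falls in the class 18 to under 24: L = 18, F = 20, f = 39, h = 6.
Median ≈ 18 + ((52.5 − 20) / 39) × 6 = 23.0000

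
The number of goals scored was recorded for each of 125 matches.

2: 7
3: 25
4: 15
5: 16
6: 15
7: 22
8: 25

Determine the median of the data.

Cumulative frequencies: 7, 32, 47, 63, 78, 100, 125
n = 125, so the median is the value in position (n+1)/2 = 63.
Position 63 falls at value 5.

5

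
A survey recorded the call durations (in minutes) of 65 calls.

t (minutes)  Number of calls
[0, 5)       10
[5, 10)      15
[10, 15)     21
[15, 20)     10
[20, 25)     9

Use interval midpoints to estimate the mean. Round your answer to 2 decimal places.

11.96

Midpoints: 2.5, 7.5, 12.5, 17.5, 22.5
Σfm = 10×2.5 + 15×7.5 + 21×12.5 + 10×17.5 + 9×22.5 = 777.5
n = Σf = 65
Mean = 777.5 / 65 = 11.9615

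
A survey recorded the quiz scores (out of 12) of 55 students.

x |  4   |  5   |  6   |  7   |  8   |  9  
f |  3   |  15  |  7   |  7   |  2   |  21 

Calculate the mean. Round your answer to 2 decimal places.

6.96

Values: 4, 5, 6, 7, 8, 9
Σfx = 3×4 + 15×5 + 7×6 + 7×7 + 2×8 + 21×9 = 383
n = Σf = 55
Mean = 383 / 55 = 6.9636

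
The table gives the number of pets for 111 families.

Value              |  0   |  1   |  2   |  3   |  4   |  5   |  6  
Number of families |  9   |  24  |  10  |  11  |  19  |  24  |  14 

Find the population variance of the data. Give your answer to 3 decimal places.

3.809

Values: 0, 1, 2, 3, 4, 5, 6
n = 111, Σfx = 357, mean = 3.2162
Σfx² = 1571
Σf(x − x̄)² = Σfx² − (Σfx)²/n = 1571 − 357²/111 = 422.8108
Population variance = 422.8108 / 111 = 3.8091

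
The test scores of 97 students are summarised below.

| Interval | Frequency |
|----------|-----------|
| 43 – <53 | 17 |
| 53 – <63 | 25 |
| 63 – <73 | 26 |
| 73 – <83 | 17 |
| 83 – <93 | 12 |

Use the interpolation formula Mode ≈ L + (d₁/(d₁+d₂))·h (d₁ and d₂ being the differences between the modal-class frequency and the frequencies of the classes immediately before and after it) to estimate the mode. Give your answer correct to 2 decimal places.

Modal class: 63 – <73 (highest frequency 26).
d₁ = 26 − 25 = 1, d₂ = 26 − 17 = 9
Mode ≈ 63 + (1/(1+9)) × 10 = 63 + 1.0000 = 64.0000

64.00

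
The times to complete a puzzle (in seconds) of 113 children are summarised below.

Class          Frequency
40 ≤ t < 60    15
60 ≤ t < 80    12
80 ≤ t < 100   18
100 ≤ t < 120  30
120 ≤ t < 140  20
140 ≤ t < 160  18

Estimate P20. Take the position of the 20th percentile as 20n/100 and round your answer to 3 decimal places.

72.667

Cumulative frequencies: 15, 27, 45, 75, 95, 113
n = 113; position = 20n/100 = 22.6.
This falls in the class 60 ≤ t < 80: L = 60, F = 15, f = 12, h = 20.
20th percentile ≈ 60 + ((22.6 − 15) / 12) × 20 = 72.6667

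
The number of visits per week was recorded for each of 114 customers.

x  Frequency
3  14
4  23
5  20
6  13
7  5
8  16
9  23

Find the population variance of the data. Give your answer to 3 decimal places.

Values: 3, 4, 5, 6, 7, 8, 9
n = 114, Σfx = 682, mean = 5.9825
Σfx² = 4594
Σf(x − x̄)² = Σfx² − (Σfx)²/n = 4594 − 682²/114 = 513.9649
Population variance = 513.9649 / 114 = 4.5085

4.508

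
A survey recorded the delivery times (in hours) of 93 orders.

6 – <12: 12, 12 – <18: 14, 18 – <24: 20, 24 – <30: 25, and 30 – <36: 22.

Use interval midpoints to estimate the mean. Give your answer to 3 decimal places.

23.000

Midpoints: 9, 15, 21, 27, 33
Σfm = 12×9 + 14×15 + 20×21 + 25×27 + 22×33 = 2139
n = Σf = 93
Mean = 2139 / 93 = 23.0000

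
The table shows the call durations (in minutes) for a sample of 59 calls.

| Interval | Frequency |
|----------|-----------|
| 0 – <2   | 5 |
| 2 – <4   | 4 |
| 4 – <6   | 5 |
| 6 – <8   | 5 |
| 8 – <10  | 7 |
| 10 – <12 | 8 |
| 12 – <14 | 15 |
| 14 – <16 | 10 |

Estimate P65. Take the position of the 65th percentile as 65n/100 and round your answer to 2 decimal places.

Cumulative frequencies: 5, 9, 14, 19, 26, 34, 49, 59
n = 59; position = 65n/100 = 38.35.
This falls in the class 12 – <14: L = 12, F = 34, f = 15, h = 2.
65th percentile ≈ 12 + ((38.35 − 34) / 15) × 2 = 12.5800

12.58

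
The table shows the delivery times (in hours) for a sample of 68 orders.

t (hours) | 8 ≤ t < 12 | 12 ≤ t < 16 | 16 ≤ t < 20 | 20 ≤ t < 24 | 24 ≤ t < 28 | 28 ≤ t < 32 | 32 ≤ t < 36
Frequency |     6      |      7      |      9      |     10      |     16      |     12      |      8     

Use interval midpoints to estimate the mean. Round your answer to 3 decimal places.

Midpoints: 10, 14, 18, 22, 26, 30, 34
Σfm = 6×10 + 7×14 + 9×18 + 10×22 + 16×26 + 12×30 + 8×34 = 1588
n = Σf = 68
Mean = 1588 / 68 = 23.3529

23.353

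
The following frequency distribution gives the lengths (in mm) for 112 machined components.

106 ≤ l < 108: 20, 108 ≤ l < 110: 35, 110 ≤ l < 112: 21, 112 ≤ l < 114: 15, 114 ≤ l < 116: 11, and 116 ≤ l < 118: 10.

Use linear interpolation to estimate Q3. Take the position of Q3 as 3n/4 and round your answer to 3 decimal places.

113.067

Cumulative frequencies: 20, 55, 76, 91, 102, 112
n = 112; position = 3n/4 = 84.
This falls in the class 112 ≤ l < 114: L = 112, F = 76, f = 15, h = 2.
Upper quartile ≈ 112 + ((84 − 76) / 15) × 2 = 113.0667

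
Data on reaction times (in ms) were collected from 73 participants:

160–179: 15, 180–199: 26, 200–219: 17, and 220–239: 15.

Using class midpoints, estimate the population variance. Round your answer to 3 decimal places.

427.247

Midpoints: 169.5, 189.5, 209.5, 229.5
n = 73, Σfm = 14473.5, mean = 198.2671
Σfm² = 2900808.25
Σf(m − x̄)² = Σfm² − (Σfm)²/n = 2900808.25 − 14473.5²/73 = 31189.0411
Population variance = 31189.0411 / 73 = 427.2471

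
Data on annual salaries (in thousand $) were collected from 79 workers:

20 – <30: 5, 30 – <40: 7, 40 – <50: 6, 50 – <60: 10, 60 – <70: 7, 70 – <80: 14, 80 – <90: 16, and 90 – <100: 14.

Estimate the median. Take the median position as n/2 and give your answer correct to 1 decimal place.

73.2

Cumulative frequencies: 5, 12, 18, 28, 35, 49, 65, 79
n = 79; position = n/2 = 39.5.
This falls in the class 70 – <80: L = 70, F = 35, f = 14, h = 10.
Median ≈ 70 + ((39.5 − 35) / 14) × 10 = 73.2143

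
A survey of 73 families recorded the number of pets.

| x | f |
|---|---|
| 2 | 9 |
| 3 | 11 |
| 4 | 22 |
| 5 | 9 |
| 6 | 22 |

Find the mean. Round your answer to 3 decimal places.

4.329

Values: 2, 3, 4, 5, 6
Σfx = 9×2 + 11×3 + 22×4 + 9×5 + 22×6 = 316
n = Σf = 73
Mean = 316 / 73 = 4.3288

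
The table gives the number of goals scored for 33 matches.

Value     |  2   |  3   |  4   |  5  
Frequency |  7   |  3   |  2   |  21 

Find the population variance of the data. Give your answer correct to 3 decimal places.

Values: 2, 3, 4, 5
n = 33, Σfx = 136, mean = 4.1212
Σfx² = 612
Σf(x − x̄)² = Σfx² − (Σfx)²/n = 612 − 136²/33 = 51.5152
Population variance = 51.5152 / 33 = 1.5611

1.561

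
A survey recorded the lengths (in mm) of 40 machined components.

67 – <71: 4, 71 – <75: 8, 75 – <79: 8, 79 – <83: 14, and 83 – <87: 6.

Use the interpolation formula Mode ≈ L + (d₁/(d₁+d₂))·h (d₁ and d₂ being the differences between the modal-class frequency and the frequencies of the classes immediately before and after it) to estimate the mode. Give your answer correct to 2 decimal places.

Modal class: 79 – <83 (highest frequency 14).
d₁ = 14 − 8 = 6, d₂ = 14 − 6 = 8
Mode ≈ 79 + (6/(6+8)) × 4 = 79 + 1.7143 = 80.7143

80.71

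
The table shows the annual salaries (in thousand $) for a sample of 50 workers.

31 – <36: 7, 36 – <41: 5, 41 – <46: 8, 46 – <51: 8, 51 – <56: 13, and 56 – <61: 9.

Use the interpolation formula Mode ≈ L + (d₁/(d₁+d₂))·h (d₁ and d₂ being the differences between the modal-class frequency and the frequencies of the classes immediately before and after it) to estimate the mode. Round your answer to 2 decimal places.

53.78

Modal class: 51 – <56 (highest frequency 13).
d₁ = 13 − 8 = 5, d₂ = 13 − 9 = 4
Mode ≈ 51 + (5/(5+4)) × 5 = 51 + 2.7778 = 53.7778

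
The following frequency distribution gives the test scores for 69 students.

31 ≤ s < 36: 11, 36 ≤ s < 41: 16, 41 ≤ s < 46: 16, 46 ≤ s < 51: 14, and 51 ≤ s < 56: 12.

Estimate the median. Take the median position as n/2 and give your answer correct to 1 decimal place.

Cumulative frequencies: 11, 27, 43, 57, 69
n = 69; position = n/2 = 34.5.
This falls in the class 41 ≤ s < 46: L = 41, F = 27, f = 16, h = 5.
Median ≈ 41 + ((34.5 − 27) / 16) × 5 = 43.3438

43.3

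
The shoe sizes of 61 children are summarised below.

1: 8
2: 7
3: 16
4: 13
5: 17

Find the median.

3

Cumulative frequencies: 8, 15, 31, 44, 61
n = 61, so the median is the value in position (n+1)/2 = 31.
Position 31 falls at value 3.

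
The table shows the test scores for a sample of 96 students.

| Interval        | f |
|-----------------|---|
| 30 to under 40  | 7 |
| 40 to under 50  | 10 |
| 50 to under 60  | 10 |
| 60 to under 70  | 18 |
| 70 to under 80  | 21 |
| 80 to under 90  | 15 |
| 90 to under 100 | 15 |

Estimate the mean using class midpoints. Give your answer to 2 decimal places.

69.69

Midpoints: 35, 45, 55, 65, 75, 85, 95
Σfm = 7×35 + 10×45 + 10×55 + 18×65 + 21×75 + 15×85 + 15×95 = 6690
n = Σf = 96
Mean = 6690 / 96 = 69.6875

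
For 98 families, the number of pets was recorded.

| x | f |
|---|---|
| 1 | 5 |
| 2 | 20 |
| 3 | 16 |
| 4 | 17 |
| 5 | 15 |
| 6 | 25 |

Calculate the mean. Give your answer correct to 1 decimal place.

Values: 1, 2, 3, 4, 5, 6
Σfx = 5×1 + 20×2 + 16×3 + 17×4 + 15×5 + 25×6 = 386
n = Σf = 98
Mean = 386 / 98 = 3.9388

3.9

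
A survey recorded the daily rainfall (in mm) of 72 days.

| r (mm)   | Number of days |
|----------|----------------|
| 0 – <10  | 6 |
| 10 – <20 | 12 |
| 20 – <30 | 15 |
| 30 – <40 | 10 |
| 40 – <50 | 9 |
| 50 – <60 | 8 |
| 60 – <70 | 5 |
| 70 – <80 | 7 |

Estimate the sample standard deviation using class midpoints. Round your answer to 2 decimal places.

Midpoints: 5, 15, 25, 35, 45, 55, 65, 75
n = 72, Σfm = 2630, mean = 36.5278
Σfm² = 127400
Σf(m − x̄)² = Σfm² − (Σfm)²/n = 127400 − 2630²/72 = 31331.9444
Sample variance = 31331.9444 / 71 = 441.2950
Standard deviation = √441.2950 = 21.0070

21.01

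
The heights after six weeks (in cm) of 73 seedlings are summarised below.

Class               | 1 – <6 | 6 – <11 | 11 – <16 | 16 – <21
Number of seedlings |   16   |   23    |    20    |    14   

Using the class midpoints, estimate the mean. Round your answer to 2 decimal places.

10.69

Midpoints: 3.5, 8.5, 13.5, 18.5
Σfm = 16×3.5 + 23×8.5 + 20×13.5 + 14×18.5 = 780.5
n = Σf = 73
Mean = 780.5 / 73 = 10.6918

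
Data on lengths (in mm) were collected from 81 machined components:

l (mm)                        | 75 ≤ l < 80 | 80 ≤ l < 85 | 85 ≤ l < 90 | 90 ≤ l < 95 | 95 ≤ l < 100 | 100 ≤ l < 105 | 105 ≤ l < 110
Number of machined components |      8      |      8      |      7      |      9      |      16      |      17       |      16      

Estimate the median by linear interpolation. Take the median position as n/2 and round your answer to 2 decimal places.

Cumulative frequencies: 8, 16, 23, 32, 48, 65, 81
n = 81; position = n/2 = 40.5.
This falls in the class 95 ≤ l < 100: L = 95, F = 32, f = 16, h = 5.
Median ≈ 95 + ((40.5 − 32) / 16) × 5 = 97.6562

97.66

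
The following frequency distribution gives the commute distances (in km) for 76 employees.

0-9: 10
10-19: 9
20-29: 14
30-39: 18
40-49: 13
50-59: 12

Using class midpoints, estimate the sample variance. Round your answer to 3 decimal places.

Midpoints: 4.5, 14.5, 24.5, 34.5, 44.5, 54.5
n = 76, Σfm = 2372, mean = 31.2105
Σfm² = 93309
Σf(m − x̄)² = Σfm² − (Σfm)²/n = 93309 − 2372²/76 = 19277.6316
Sample variance = 19277.6316 / 75 = 257.0351

257.035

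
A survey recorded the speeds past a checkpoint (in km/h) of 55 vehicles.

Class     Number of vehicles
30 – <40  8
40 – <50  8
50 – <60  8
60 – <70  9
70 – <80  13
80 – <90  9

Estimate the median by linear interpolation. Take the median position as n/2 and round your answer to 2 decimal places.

Cumulative frequencies: 8, 16, 24, 33, 46, 55
n = 55; position = n/2 = 27.5.
This falls in the class 60 – <70: L = 60, F = 24, f = 9, h = 10.
Median ≈ 60 + ((27.5 − 24) / 9) × 10 = 63.8889

63.89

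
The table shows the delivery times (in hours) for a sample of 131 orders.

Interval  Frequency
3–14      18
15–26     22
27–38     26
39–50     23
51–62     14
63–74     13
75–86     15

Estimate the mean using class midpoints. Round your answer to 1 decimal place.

Midpoints: 8.5, 20.5, 32.5, 44.5, 56.5, 68.5, 80.5
Σfm = 18×8.5 + 22×20.5 + 26×32.5 + 23×44.5 + 14×56.5 + 13×68.5 + 15×80.5 = 5361.5
n = Σf = 131
Mean = 5361.5 / 131 = 40.9275

40.9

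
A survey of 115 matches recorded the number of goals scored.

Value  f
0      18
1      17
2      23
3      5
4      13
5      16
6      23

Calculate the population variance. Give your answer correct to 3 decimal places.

4.669

Values: 0, 1, 2, 3, 4, 5, 6
n = 115, Σfx = 348, mean = 3.0261
Σfx² = 1590
Σf(x − x̄)² = Σfx² − (Σfx)²/n = 1590 − 348²/115 = 536.9217
Population variance = 536.9217 / 115 = 4.6689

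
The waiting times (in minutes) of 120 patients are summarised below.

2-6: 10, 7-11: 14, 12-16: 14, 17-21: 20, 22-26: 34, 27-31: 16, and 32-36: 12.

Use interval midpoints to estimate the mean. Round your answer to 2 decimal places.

Midpoints: 4, 9, 14, 19, 24, 29, 34
Σfm = 10×4 + 14×9 + 14×14 + 20×19 + 34×24 + 16×29 + 12×34 = 2430
n = Σf = 120
Mean = 2430 / 120 = 20.2500

20.25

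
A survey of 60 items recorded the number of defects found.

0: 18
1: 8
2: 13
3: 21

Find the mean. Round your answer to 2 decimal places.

Values: 0, 1, 2, 3
Σfx = 18×0 + 8×1 + 13×2 + 21×3 = 97
n = Σf = 60
Mean = 97 / 60 = 1.6167

1.62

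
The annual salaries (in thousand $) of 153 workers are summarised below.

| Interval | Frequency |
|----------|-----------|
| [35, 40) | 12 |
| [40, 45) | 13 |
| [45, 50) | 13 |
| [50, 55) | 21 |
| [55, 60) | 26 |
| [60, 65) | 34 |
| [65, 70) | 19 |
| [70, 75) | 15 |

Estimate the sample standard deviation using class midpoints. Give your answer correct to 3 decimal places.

10.140

Midpoints: 37.5, 42.5, 47.5, 52.5, 57.5, 62.5, 67.5, 72.5
n = 153, Σfm = 8712.5, mean = 56.9444
Σfm² = 511756.25
Σf(m − x̄)² = Σfm² − (Σfm)²/n = 511756.25 − 8712.5²/153 = 15627.7778
Sample variance = 15627.7778 / 152 = 102.8143
Standard deviation = √102.8143 = 10.1397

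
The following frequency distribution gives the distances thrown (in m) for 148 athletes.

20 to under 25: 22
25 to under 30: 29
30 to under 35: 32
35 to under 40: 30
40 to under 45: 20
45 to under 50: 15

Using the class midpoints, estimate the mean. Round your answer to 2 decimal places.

Midpoints: 22.5, 27.5, 32.5, 37.5, 42.5, 47.5
Σfm = 22×22.5 + 29×27.5 + 32×32.5 + 30×37.5 + 20×42.5 + 15×47.5 = 5020
n = Σf = 148
Mean = 5020 / 148 = 33.9189

33.92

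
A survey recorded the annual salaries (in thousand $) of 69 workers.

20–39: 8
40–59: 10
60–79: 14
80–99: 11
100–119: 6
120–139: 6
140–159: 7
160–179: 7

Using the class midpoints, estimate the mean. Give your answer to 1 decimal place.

Midpoints: 29.5, 49.5, 69.5, 89.5, 109.5, 129.5, 149.5, 169.5
Σfm = 8×29.5 + 10×49.5 + 14×69.5 + 11×89.5 + 6×109.5 + 6×129.5 + 7×149.5 + 7×169.5 = 6355.5
n = Σf = 69
Mean = 6355.5 / 69 = 92.1087

92.1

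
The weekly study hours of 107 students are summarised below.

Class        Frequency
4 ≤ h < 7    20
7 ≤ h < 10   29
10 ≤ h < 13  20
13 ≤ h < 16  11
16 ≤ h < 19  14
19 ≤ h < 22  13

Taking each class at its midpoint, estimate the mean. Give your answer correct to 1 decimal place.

Midpoints: 5.5, 8.5, 11.5, 14.5, 17.5, 20.5
Σfm = 20×5.5 + 29×8.5 + 20×11.5 + 11×14.5 + 14×17.5 + 13×20.5 = 1257.5
n = Σf = 107
Mean = 1257.5 / 107 = 11.7523

11.8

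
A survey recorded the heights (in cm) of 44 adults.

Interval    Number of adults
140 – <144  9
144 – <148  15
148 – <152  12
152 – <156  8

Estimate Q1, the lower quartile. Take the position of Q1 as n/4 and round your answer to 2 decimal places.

Cumulative frequencies: 9, 24, 36, 44
n = 44; position = n/4 = 11.
This falls in the class 144 – <148: L = 144, F = 9, f = 15, h = 4.
Lower quartile ≈ 144 + ((11 − 9) / 15) × 4 = 144.5333

144.53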